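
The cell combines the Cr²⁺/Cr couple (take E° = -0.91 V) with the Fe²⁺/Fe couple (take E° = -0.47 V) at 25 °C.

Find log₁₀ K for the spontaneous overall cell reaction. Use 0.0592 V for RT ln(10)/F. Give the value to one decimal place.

Cathode: Fe²⁺/Fe; anode: Cr²⁺/Cr. E°cell = +0.44 V, n = 2.
log K = nE°cell / 0.0592 = (2)(+0.44) / 0.0592 = 14.9.

14.9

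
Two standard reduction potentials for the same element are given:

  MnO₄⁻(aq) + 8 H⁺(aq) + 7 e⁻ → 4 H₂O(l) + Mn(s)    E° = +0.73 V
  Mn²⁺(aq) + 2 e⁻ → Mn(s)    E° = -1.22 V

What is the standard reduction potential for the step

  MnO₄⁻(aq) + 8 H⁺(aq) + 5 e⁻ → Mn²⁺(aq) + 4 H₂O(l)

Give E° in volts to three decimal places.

Sequential free energies add, so n₃E°₃ = n₁E°₁ + n₂E°₂.
With n₃ = 7, and the known step contributing 2×(-1.22) V, the unknown satisfies 5·E° = 7×(+0.73) − 2×(-1.22) = +7.550.
E° = +7.550 / 5 = +1.510 V.

+1.510 V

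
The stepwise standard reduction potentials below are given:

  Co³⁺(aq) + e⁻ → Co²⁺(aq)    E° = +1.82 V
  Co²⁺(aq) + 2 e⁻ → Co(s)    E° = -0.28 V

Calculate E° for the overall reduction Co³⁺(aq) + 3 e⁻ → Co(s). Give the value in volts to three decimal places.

Adding the free-energy changes (−nFE°) of the two steps gives −n₃FE°₃ = −n₁FE°₁ − n₂FE°₂.
E°₃ = (1×+1.82 + 2×-0.28) / 3 = (+1.260) / 3 = +0.420 V.
Simply averaging or adding the two E° values would be wrong; the electron-weighted sum is required.

+0.420 V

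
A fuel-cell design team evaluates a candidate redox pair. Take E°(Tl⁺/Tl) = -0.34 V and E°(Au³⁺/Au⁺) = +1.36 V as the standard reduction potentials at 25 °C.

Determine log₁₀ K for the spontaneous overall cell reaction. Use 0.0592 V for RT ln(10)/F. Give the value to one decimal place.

57.4

Cathode: Au³⁺/Au⁺; anode: Tl⁺/Tl. E°cell = +1.70 V, n = 2.
log K = nE°cell / 0.0592 = (2)(+1.70) / 0.0592 = 57.4.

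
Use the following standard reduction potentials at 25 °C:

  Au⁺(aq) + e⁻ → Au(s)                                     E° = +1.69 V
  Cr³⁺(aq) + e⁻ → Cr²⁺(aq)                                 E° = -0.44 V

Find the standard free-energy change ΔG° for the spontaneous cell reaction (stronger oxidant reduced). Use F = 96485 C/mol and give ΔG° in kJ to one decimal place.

Au⁺/Au (E° = +1.69 V) is the cathode; Cr³⁺/Cr²⁺ (E° = -0.44 V) is the anode, so E°cell = +2.13 V.
Balancing electrons gives n = 1 (lcm of 1 and 1).
ΔG° = −nFE° = −(1)(96485)(+2.13) = -205,513 J = -205.5 kJ.

-205.5 kJ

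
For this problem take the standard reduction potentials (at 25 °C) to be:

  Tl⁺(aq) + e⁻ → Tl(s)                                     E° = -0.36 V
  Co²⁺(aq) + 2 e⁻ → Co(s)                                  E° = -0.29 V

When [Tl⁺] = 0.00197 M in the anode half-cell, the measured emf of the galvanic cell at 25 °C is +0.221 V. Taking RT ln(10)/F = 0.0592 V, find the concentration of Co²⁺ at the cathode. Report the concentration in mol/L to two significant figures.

Co²⁺/Co is the cathode, Tl⁺/Tl the anode: E°cell = +0.07 V, n = 2.
Overall reaction: Co²⁺(aq) + 2 Tl(s) → Co(s) + 2 Tl⁺(aq); Q = [Tl⁺]^2/[Co²⁺]^1.
From E = E° − (0.0592/n) log Q: log Q = (E° − E)·n/0.0592 = (+0.07 − (+0.221))·2/0.0592 = -5.1014.
So 1·log[Co²⁺] = 2·log(0.00197) − log Q = -5.4111 − (-5.1014) = -0.3097; [Co²⁺] = 10^(-0.3097) ≈ 0.49 M.

0.49 M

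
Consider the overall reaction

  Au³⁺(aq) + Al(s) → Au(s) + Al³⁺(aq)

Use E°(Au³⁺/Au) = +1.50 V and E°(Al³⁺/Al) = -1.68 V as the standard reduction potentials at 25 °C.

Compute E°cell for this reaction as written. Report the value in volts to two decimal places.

+3.18 V

The Au³⁺/Au couple has the higher reduction potential, so it is the cathode; Al³⁺/Al is oxidised at the anode.
E°cell = E°(cathode) − E°(anode) = (+1.50) − (-1.68) = +3.18 V.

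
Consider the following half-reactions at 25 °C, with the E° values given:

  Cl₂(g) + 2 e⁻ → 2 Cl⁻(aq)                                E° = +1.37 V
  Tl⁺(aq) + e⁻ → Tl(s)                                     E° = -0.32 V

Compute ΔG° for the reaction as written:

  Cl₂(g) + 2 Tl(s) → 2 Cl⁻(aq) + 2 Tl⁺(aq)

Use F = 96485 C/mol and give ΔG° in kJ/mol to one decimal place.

-326.1 kJ/mol

As written, Cl₂/Cl⁻ is reduced (cathode) and Tl⁺/Tl is oxidised (anode), so E°cell = (+1.37) − (-0.32) = +1.69 V.
Balancing electrons gives n = 2.
ΔG° = −nFE° = −(2)(96485)(+1.69) = -326,119 J = -326.1 kJ/mol.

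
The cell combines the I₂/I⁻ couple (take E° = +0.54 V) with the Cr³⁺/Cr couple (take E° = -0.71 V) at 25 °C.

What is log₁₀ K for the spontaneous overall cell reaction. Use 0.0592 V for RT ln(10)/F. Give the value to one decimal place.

Cathode: I₂/I⁻; anode: Cr³⁺/Cr. E°cell = +1.25 V, n = 6.
log K = nE°cell / 0.0592 = (6)(+1.25) / 0.0592 = 126.7.

126.7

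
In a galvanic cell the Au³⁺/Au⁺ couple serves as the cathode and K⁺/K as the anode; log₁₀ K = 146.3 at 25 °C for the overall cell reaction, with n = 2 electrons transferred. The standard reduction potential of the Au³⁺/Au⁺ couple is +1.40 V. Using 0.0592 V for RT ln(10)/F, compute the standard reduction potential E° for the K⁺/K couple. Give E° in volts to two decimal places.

-2.93 V

E°cell = (0.0592/n)·log K = (0.0592/2)(146.3) = +4.330 V.
Since Au³⁺/Au⁺ is the cathode and K⁺/K the anode, E°cell = E°(Au³⁺/Au⁺) − E°(K⁺/K).
So E°(K⁺/K) = E°(Au³⁺/Au⁺) − E°cell = (+1.40) − (+4.330) = -2.93 V.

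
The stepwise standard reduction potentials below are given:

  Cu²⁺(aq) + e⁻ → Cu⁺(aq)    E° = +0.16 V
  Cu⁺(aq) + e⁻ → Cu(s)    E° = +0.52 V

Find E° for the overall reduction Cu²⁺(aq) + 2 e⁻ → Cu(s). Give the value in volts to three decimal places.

+0.340 V

Adding the free-energy changes (−nFE°) of the two steps gives −n₃FE°₃ = −n₁FE°₁ − n₂FE°₂.
E°₃ = (1×+0.16 + 1×+0.52) / 2 = (+0.680) / 2 = +0.340 V.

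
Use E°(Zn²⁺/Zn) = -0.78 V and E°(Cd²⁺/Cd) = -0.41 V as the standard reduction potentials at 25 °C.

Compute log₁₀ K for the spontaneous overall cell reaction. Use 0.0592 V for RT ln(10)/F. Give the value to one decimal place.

Cathode: Cd²⁺/Cd; anode: Zn²⁺/Zn. E°cell = +0.37 V, n = 2.
log K = nE°cell / 0.0592 = (2)(+0.37) / 0.0592 = 12.5.

12.5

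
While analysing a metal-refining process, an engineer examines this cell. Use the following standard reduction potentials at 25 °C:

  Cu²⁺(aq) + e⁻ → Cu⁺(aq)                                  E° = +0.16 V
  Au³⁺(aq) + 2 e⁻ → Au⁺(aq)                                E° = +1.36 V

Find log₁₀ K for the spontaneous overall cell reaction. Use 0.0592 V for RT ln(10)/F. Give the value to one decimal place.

Cathode: Au³⁺/Au⁺; anode: Cu²⁺/Cu⁺. E°cell = +1.20 V, n = 2.
log K = nE°cell / 0.0592 = (2)(+1.20) / 0.0592 = 40.5.

40.5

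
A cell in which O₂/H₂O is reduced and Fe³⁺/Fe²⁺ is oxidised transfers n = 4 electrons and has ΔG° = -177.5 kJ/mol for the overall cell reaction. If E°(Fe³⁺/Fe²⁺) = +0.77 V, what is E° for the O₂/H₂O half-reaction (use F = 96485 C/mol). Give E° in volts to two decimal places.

+1.23 V

E°cell = −ΔG°/(nF) = −(-177.5×10³)/((4)(96485)) = +0.460 V.
Since O₂/H₂O is the cathode and Fe³⁺/Fe²⁺ the anode, E°cell = E°(O₂/H₂O) − E°(Fe³⁺/Fe²⁺).
So E°(O₂/H₂O) = E°cell + E°(Fe³⁺/Fe²⁺) = +0.460 + (+0.77) = +1.23 V.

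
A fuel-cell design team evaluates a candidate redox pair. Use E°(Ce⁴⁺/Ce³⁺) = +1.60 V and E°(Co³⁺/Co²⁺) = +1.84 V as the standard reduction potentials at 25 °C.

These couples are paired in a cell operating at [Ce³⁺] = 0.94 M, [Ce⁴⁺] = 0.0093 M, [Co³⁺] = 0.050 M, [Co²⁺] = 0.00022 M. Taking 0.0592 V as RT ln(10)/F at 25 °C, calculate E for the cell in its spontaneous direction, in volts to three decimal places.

Co³⁺/Co²⁺ is the cathode (higher E°), Ce⁴⁺/Ce³⁺ the anode: E°cell = +1.84 − (+1.60) = +0.24 V, n = 1.
Overall: Co³⁺(aq) + Ce³⁺(aq) → Co²⁺(aq) + Ce⁴⁺(aq)
Q = [Co²⁺]·[Ce⁴⁺] / ([Co³⁺]·[Ce³⁺]); log Q = -4.361.
E = E° − (0.0592/n) log Q = +0.24 − (0.0592/1)(-4.361) = +0.498 V.

+0.498 V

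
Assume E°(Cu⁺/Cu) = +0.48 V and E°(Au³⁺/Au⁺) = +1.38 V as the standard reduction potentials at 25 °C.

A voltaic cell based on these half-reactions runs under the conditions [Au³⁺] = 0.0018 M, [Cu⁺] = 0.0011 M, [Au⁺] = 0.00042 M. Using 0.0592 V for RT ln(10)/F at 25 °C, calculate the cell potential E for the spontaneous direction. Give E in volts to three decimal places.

Au³⁺/Au⁺ is the cathode (higher E°), Cu⁺/Cu the anode: E°cell = +1.38 − (+0.48) = +0.90 V, n = 2.
Overall: Au³⁺(aq) + 2 Cu(s) → Au⁺(aq) + 2 Cu⁺(aq)
Q = [Au⁺]·[Cu⁺]^2 / ([Au³⁺]); log Q = -6.549.
E = E° − (0.0592/n) log Q = +0.90 − (0.0592/2)(-6.549) = +1.094 V.

+1.094 V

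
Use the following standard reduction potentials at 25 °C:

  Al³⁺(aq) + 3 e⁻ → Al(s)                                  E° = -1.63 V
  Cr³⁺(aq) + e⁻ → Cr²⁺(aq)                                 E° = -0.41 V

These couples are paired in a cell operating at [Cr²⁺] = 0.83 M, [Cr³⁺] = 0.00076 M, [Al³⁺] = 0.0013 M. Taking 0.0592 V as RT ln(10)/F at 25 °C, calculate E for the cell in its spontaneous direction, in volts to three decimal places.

+1.097 V

Cr³⁺/Cr²⁺ is the cathode (higher E°), Al³⁺/Al the anode: E°cell = -0.41 − (-1.63) = +1.22 V, n = 3.
Overall: 3 Cr³⁺(aq) + Al(s) → 3 Cr²⁺(aq) + Al³⁺(aq)
Q = [Cr²⁺]^3·[Al³⁺] / ([Cr³⁺]^3); log Q = 6.229.
E = E° − (0.0592/n) log Q = +1.22 − (0.0592/3)(6.229) = +1.097 V.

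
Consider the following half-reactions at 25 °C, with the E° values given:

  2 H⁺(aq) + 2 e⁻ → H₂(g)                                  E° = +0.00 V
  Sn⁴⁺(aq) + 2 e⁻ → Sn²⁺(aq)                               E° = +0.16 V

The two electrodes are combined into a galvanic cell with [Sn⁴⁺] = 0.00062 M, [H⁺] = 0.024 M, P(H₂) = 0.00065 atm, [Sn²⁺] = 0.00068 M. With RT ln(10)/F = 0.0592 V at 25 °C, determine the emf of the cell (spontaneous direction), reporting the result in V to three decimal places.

Sn⁴⁺/Sn²⁺ is the cathode (higher E°), H⁺/H₂ the anode: E°cell = +0.16 − (+0.00) = +0.16 V, n = 2.
Overall: Sn⁴⁺(aq) + H₂(g) → Sn²⁺(aq) + 2 H⁺(aq)
Q = [Sn²⁺]·[H⁺]^2 / ([Sn⁴⁺]·P(H₂)); log Q = -0.012.
E = E° − (0.0592/n) log Q = +0.16 − (0.0592/2)(-0.012) = +0.160 V.

+0.160 V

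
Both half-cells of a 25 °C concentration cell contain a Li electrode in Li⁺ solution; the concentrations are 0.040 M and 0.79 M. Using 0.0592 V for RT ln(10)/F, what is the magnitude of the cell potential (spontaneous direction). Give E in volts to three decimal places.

+0.077 V

For a concentration cell E°cell = 0. The 0.79 M side is the cathode (reduction is favoured where [Li⁺] is higher).
With n = 1, E = −(0.0592/1) log([Li⁺]ₐₙ/[Li⁺]꜀ₐₜ) = −(0.0592/1) log(0.04/0.79) = −(0.0592/1)(-1.296) = +0.077 V.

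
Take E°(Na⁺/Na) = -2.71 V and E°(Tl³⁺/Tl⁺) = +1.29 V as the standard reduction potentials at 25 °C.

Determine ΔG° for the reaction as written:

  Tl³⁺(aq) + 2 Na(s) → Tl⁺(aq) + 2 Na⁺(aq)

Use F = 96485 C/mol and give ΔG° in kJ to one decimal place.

-771.9 kJ

As written, Tl³⁺/Tl⁺ is reduced (cathode) and Na⁺/Na is oxidised (anode), so E°cell = (+1.29) − (-2.71) = +4.00 V.
Balancing electrons gives n = 2.
ΔG° = −nFE° = −(2)(96485)(+4.00) = -771,880 J = -771.9 kJ.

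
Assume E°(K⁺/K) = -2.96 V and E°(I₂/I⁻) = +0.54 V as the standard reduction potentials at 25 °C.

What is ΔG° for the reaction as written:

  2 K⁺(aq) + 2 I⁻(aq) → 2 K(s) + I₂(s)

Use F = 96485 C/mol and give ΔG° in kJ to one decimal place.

As written, K⁺/K is reduced (cathode) and I₂/I⁻ is oxidised (anode), so E°cell = (-2.96) − (+0.54) = -3.50 V.
Balancing electrons gives n = 2.
ΔG° = −nFE° = −(2)(96485)(-3.50) = 675,395 J = +675.4 kJ.

+675.4 kJ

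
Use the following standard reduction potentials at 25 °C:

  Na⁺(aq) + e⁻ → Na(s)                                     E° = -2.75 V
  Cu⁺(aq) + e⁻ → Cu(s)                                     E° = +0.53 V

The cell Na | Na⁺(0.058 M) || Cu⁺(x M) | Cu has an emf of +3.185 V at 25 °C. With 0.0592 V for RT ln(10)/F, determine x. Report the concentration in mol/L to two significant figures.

Cu⁺/Cu is the cathode, Na⁺/Na the anode: E°cell = +3.28 V, n = 1.
Overall reaction: Cu⁺(aq) + Na(s) → Cu(s) + Na⁺(aq); Q = [Na⁺]^1/[Cu⁺]^1.
From E = E° − (0.0592/n) log Q: log Q = (E° − E)·n/0.0592 = (+3.28 − (+3.185))·1/0.0592 = 1.6047.
So 1·log[Cu⁺] = 1·log(0.058) − log Q = -1.2366 − (1.6047) = -2.8413; [Cu⁺] = 10^(-2.8413) ≈ 0.0014 M.

0.0014 M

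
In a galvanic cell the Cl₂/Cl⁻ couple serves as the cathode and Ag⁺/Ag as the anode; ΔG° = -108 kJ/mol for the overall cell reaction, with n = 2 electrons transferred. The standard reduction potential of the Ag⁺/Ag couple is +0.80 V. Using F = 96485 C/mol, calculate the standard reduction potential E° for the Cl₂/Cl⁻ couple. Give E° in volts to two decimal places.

E°cell = −ΔG°/(nF) = −(-108×10³)/((2)(96485)) = +0.560 V.
Since Cl₂/Cl⁻ is the cathode and Ag⁺/Ag the anode, E°cell = E°(Cl₂/Cl⁻) − E°(Ag⁺/Ag).
So E°(Cl₂/Cl⁻) = E°cell + E°(Ag⁺/Ag) = +0.560 + (+0.80) = +1.36 V.

+1.36 V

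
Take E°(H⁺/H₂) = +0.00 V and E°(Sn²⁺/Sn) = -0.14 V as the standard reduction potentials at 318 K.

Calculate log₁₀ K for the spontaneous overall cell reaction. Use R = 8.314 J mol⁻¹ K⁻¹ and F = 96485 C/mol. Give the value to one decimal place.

4.4

Cathode: H⁺/H₂; anode: Sn²⁺/Sn. E°cell = (+0.00) − (-0.14) = +0.14 V, with n = 2.
ΔG° = −nFE° = −RT ln K, so ln K = nFE°/(RT) = (2)(96485)(+0.14) / ((8.314)(318)) = 10.218.
log₁₀ K = 10.218 / ln 10 = 4.4.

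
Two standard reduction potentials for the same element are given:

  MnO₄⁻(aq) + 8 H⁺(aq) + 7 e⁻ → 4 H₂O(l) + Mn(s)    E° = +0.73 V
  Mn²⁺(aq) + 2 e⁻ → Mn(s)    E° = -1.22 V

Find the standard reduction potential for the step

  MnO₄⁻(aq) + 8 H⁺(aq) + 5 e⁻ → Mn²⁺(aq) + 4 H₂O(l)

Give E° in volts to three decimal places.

Sequential free energies add, so n₃E°₃ = n₁E°₁ + n₂E°₂.
With n₃ = 7, and the known step contributing 2×(-1.22) V, the unknown satisfies 5·E° = 7×(+0.73) − 2×(-1.22) = +7.550.
E° = +7.550 / 5 = +1.510 V.

+1.510 V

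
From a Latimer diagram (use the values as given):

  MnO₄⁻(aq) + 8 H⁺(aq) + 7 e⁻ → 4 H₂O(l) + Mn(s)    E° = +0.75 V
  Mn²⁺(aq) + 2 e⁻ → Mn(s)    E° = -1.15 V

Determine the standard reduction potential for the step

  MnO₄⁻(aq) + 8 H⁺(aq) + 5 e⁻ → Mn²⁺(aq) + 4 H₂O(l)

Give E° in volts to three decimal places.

Sequential free energies add, so n₃E°₃ = n₁E°₁ + n₂E°₂.
With n₃ = 7, and the known step contributing 2×(-1.15) V, the unknown satisfies 5·E° = 7×(+0.75) − 2×(-1.15) = +7.550.
E° = +7.550 / 5 = +1.510 V.

+1.510 V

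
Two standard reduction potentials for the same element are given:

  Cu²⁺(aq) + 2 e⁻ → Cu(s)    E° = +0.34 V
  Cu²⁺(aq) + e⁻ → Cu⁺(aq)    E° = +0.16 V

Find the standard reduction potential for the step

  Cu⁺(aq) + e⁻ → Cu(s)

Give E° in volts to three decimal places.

Sequential free energies add, so n₃E°₃ = n₁E°₁ + n₂E°₂.
With n₃ = 2, and the known step contributing 1×(+0.16) V, the unknown satisfies 1·E° = 2×(+0.34) − 1×(+0.16) = +0.520.
E° = +0.520 / 1 = +0.520 V.

+0.520 V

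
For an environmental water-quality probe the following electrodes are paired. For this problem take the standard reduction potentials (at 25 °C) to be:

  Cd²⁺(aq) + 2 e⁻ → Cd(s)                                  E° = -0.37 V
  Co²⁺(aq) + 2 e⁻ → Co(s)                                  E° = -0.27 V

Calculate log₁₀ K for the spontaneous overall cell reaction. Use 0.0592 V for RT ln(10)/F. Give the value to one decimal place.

3.4

Cathode: Co²⁺/Co; anode: Cd²⁺/Cd. E°cell = +0.10 V, n = 2.
log K = nE°cell / 0.0592 = (2)(+0.10) / 0.0592 = 3.4.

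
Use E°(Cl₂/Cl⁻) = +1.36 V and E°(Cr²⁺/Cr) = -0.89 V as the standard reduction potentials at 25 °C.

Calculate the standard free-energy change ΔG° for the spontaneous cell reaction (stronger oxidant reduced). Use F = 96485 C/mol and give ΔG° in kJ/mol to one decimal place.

-434.2 kJ/mol

Cl₂/Cl⁻ (E° = +1.36 V) is the cathode; Cr²⁺/Cr (E° = -0.89 V) is the anode, so E°cell = +2.25 V.
Balancing electrons gives n = 2 (lcm of 2 and 2).
ΔG° = −nFE° = −(2)(96485)(+2.25) = -434,182 J = -434.2 kJ/mol.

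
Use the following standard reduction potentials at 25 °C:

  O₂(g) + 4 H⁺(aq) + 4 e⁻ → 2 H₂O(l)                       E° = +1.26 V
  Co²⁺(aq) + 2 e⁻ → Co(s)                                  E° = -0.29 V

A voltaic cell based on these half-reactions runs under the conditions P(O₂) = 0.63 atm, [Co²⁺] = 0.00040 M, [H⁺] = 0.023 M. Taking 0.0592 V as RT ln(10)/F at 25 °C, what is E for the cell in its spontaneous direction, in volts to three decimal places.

O₂/H₂O is the cathode (higher E°), Co²⁺/Co the anode: E°cell = +1.26 − (-0.29) = +1.55 V, n = 4.
Overall: O₂(g) + 4 H⁺(aq) + 2 Co(s) → 2 H₂O(l) + 2 Co²⁺(aq)
Q = [Co²⁺]^2 / (P(O₂)·[H⁺]^4); log Q = -0.042.
E = E° − (0.0592/n) log Q = +1.55 − (0.0592/4)(-0.042) = +1.551 V.

+1.551 V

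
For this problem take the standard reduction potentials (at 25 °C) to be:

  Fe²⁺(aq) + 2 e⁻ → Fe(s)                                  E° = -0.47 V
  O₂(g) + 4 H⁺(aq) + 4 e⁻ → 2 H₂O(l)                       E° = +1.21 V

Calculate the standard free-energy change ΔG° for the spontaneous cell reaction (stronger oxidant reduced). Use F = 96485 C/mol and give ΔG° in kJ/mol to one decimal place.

-648.4 kJ/mol

O₂/H₂O (E° = +1.21 V) is the cathode; Fe²⁺/Fe (E° = -0.47 V) is the anode, so E°cell = +1.68 V.
Balancing electrons gives n = 4 (lcm of 4 and 2).
ΔG° = −nFE° = −(4)(96485)(+1.68) = -648,379 J = -648.4 kJ/mol.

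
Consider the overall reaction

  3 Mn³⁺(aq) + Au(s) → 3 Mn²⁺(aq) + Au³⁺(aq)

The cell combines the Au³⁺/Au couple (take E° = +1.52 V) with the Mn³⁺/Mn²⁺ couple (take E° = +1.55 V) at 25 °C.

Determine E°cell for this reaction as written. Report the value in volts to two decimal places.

+0.03 V

The Mn³⁺/Mn²⁺ couple has the higher reduction potential, so it is the cathode; Au³⁺/Au is oxidised at the anode.
E°cell = E°(cathode) − E°(anode) = (+1.55) − (+1.52) = +0.03 V.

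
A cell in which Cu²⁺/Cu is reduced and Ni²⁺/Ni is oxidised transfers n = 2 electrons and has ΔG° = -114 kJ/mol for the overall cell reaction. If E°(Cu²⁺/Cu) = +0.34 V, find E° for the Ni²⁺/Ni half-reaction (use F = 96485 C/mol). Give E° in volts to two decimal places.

-0.25 V

E°cell = −ΔG°/(nF) = −(-114×10³)/((2)(96485)) = +0.591 V.
Since Cu²⁺/Cu is the cathode and Ni²⁺/Ni the anode, E°cell = E°(Cu²⁺/Cu) − E°(Ni²⁺/Ni).
So E°(Ni²⁺/Ni) = E°(Cu²⁺/Cu) − E°cell = (+0.34) − (+0.591) = -0.25 V.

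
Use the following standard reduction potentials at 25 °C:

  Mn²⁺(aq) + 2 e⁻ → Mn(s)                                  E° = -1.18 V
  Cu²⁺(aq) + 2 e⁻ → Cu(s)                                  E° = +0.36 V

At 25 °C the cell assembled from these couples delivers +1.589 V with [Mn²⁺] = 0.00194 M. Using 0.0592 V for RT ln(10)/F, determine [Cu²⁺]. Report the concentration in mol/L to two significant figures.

Cu²⁺/Cu is the cathode, Mn²⁺/Mn the anode: E°cell = +1.54 V, n = 2.
Overall reaction: Cu²⁺(aq) + Mn(s) → Cu(s) + Mn²⁺(aq); Q = [Mn²⁺]^1/[Cu²⁺]^1.
From E = E° − (0.0592/n) log Q: log Q = (E° − E)·n/0.0592 = (+1.54 − (+1.589))·2/0.0592 = -1.6554.
So 1·log[Cu²⁺] = 1·log(0.00194) − log Q = -2.7122 − (-1.6554) = -1.0568; [Cu²⁺] = 10^(-1.0568) ≈ 0.088 M.

0.088 M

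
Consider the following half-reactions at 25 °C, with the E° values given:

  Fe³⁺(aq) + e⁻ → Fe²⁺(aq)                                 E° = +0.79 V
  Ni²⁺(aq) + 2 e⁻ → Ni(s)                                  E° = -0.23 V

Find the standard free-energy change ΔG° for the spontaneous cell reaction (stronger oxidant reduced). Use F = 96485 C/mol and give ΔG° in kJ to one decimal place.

-196.8 kJ

Fe³⁺/Fe²⁺ (E° = +0.79 V) is the cathode; Ni²⁺/Ni (E° = -0.23 V) is the anode, so E°cell = +1.02 V.
Balancing electrons gives n = 2 (lcm of 1 and 2).
ΔG° = −nFE° = −(2)(96485)(+1.02) = -196,829 J = -196.8 kJ.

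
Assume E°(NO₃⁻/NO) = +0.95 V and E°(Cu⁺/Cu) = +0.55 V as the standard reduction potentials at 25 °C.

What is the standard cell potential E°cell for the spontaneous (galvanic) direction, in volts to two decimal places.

The NO₃⁻/NO couple has the higher reduction potential, so it is the cathode; Cu⁺/Cu is oxidised at the anode.
E°cell = E°(cathode) − E°(anode) = (+0.95) − (+0.55) = +0.40 V.

+0.40 V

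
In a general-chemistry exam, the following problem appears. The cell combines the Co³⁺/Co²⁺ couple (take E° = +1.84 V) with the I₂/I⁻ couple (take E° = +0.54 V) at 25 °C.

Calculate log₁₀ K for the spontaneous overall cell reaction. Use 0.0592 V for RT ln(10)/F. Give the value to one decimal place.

Cathode: Co³⁺/Co²⁺; anode: I₂/I⁻. E°cell = +1.30 V, n = 2.
log K = nE°cell / 0.0592 = (2)(+1.30) / 0.0592 = 43.9.

43.9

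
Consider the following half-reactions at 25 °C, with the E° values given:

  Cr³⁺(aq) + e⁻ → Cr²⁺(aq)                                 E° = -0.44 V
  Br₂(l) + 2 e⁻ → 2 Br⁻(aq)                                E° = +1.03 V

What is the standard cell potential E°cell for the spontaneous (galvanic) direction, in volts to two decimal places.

The Br₂/Br⁻ couple has the higher reduction potential, so it is the cathode; Cr³⁺/Cr²⁺ is oxidised at the anode.
E°cell = E°(cathode) − E°(anode) = (+1.03) − (-0.44) = +1.47 V.
Since E°cell > 0, the reaction is spontaneous under standard conditions.

+1.47 V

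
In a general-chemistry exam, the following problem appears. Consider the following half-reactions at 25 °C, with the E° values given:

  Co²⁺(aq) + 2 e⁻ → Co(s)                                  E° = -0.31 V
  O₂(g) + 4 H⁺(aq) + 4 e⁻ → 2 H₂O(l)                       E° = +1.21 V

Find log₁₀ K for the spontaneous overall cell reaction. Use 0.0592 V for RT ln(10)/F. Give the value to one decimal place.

Cathode: O₂/H₂O; anode: Co²⁺/Co. E°cell = +1.52 V, n = 4.
log K = nE°cell / 0.0592 = (4)(+1.52) / 0.0592 = 102.7.

102.7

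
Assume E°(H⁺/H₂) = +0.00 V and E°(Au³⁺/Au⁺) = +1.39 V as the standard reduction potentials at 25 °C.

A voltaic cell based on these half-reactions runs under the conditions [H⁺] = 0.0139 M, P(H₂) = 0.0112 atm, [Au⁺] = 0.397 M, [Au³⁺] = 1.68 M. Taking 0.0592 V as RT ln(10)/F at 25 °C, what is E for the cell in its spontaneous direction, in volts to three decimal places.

Au³⁺/Au⁺ is the cathode (higher E°), H⁺/H₂ the anode: E°cell = +1.39 − (+0.00) = +1.39 V, n = 2.
Overall: Au³⁺(aq) + H₂(g) → Au⁺(aq) + 2 H⁺(aq)
Q = [Au⁺]·[H⁺]^2 / ([Au³⁺]·P(H₂)); log Q = -2.390.
E = E° − (0.0592/n) log Q = +1.39 − (0.0592/2)(-2.390) = +1.461 V.

+1.461 V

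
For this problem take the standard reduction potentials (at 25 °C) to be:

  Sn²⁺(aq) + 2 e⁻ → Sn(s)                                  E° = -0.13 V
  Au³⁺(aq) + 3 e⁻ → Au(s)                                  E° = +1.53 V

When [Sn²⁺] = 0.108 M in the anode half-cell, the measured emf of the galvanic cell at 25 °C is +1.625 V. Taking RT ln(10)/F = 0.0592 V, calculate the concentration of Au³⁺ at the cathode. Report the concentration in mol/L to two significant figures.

Au³⁺/Au is the cathode, Sn²⁺/Sn the anode: E°cell = +1.66 V, n = 6.
Overall reaction: 2 Au³⁺(aq) + 3 Sn(s) → 2 Au(s) + 3 Sn²⁺(aq); Q = [Sn²⁺]^3/[Au³⁺]^2.
From E = E° − (0.0592/n) log Q: log Q = (E° − E)·n/0.0592 = (+1.66 − (+1.625))·6/0.0592 = 3.5473.
So 2·log[Au³⁺] = 3·log(0.108) − log Q = -2.8997 − (3.5473) = -6.4470; log[Au³⁺] = -6.4470 / 2 = -3.2235; [Au³⁺] = 10^(-3.2235) ≈ 0.00060 M.

0.00060 M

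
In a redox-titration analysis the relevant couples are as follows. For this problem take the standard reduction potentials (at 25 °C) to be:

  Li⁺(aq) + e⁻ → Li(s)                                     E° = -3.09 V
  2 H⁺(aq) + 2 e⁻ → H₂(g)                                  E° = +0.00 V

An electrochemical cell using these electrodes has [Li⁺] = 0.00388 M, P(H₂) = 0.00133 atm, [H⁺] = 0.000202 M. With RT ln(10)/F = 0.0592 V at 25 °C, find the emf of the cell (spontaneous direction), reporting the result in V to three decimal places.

+3.099 V

H⁺/H₂ is the cathode (higher E°), Li⁺/Li the anode: E°cell = +0.00 − (-3.09) = +3.09 V, n = 2.
Overall: 2 H⁺(aq) + 2 Li(s) → H₂(g) + 2 Li⁺(aq)
Q = P(H₂)·[Li⁺]^2 / ([H⁺]^2); log Q = -0.309.
E = E° − (0.0592/n) log Q = +3.09 − (0.0592/2)(-0.309) = +3.099 V.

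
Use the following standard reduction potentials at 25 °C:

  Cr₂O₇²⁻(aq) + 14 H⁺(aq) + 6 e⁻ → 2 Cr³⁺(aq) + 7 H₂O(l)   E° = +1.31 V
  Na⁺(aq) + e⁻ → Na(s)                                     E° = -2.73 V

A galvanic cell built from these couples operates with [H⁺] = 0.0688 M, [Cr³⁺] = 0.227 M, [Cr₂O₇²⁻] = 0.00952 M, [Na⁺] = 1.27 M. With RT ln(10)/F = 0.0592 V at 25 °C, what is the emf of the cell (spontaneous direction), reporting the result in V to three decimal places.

+3.866 V

Cr₂O₇²⁻/Cr³⁺ is the cathode (higher E°), Na⁺/Na the anode: E°cell = +1.31 − (-2.73) = +4.04 V, n = 6.
Overall: Cr₂O₇²⁻(aq) + 14 H⁺(aq) + 6 Na(s) → 2 Cr³⁺(aq) + 7 H₂O(l) + 6 Na⁺(aq)
Q = [Cr³⁺]^2·[Na⁺]^6 / ([Cr₂O₇²⁻]·[H⁺]^14); log Q = 17.630.
E = E° − (0.0592/n) log Q = +4.04 − (0.0592/6)(17.630) = +3.866 V.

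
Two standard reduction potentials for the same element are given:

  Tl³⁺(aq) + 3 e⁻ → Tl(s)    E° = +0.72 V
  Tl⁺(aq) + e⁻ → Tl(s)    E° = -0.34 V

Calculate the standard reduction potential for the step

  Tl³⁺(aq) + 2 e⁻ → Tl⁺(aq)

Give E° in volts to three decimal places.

+1.250 V

Sequential free energies add, so n₃E°₃ = n₁E°₁ + n₂E°₂.
With n₃ = 3, and the known step contributing 1×(-0.34) V, the unknown satisfies 2·E° = 3×(+0.72) − 1×(-0.34) = +2.500.
E° = +2.500 / 2 = +1.250 V.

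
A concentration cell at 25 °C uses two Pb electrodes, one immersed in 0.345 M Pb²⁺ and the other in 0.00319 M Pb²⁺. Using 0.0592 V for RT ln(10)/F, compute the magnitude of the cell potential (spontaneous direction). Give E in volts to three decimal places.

For a concentration cell E°cell = 0. The 0.345 M side is the cathode (reduction is favoured where [Pb²⁺] is higher).
With n = 2, E = −(0.0592/2) log([Pb²⁺]ₐₙ/[Pb²⁺]꜀ₐₜ) = −(0.0592/2) log(0.00319/0.345) = −(0.0592/2)(-2.034) = +0.060 V.

+0.060 V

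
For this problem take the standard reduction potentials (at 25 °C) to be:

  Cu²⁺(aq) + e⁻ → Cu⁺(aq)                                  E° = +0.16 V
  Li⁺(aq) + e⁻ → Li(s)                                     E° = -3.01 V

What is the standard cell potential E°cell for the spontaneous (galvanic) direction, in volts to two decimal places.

The Cu²⁺/Cu⁺ couple has the higher reduction potential, so it is the cathode; Li⁺/Li is oxidised at the anode.
E°cell = E°(cathode) − E°(anode) = (+0.16) − (-3.01) = +3.17 V.
Since E°cell > 0, the reaction is spontaneous under standard conditions.

+3.17 V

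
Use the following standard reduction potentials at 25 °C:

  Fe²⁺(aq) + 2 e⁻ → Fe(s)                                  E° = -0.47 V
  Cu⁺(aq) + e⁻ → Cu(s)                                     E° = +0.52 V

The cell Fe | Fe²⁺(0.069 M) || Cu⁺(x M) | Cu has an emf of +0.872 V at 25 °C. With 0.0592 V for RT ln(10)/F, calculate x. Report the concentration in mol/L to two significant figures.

Cu⁺/Cu is the cathode, Fe²⁺/Fe the anode: E°cell = +0.99 V, n = 2.
Overall reaction: 2 Cu⁺(aq) + Fe(s) → 2 Cu(s) + Fe²⁺(aq); Q = [Fe²⁺]^1/[Cu⁺]^2.
From E = E° − (0.0592/n) log Q: log Q = (E° − E)·n/0.0592 = (+0.99 − (+0.872))·2/0.0592 = 3.9865.
So 2·log[Cu⁺] = 1·log(0.069) − log Q = -1.1612 − (3.9865) = -5.1477; log[Cu⁺] = -5.1477 / 2 = -2.5739; [Cu⁺] = 10^(-2.5739) ≈ 0.0027 M.

0.0027 M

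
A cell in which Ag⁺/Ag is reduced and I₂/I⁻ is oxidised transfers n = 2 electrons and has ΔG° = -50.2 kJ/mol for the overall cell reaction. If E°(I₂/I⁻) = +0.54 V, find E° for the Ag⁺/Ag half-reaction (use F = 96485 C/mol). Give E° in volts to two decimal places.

+0.80 V

E°cell = −ΔG°/(nF) = −(-50.2×10³)/((2)(96485)) = +0.260 V.
Since Ag⁺/Ag is the cathode and I₂/I⁻ the anode, E°cell = E°(Ag⁺/Ag) − E°(I₂/I⁻).
So E°(Ag⁺/Ag) = E°cell + E°(I₂/I⁻) = +0.260 + (+0.54) = +0.80 V.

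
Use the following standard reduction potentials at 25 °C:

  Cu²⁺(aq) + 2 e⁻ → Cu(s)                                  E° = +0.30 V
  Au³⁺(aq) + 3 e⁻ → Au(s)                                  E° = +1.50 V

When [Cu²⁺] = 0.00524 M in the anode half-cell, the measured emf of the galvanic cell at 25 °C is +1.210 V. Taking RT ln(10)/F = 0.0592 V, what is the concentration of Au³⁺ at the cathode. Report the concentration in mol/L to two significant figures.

0.0012 M

Au³⁺/Au is the cathode, Cu²⁺/Cu the anode: E°cell = +1.20 V, n = 6.
Overall reaction: 2 Au³⁺(aq) + 3 Cu(s) → 2 Au(s) + 3 Cu²⁺(aq); Q = [Cu²⁺]^3/[Au³⁺]^2.
From E = E° − (0.0592/n) log Q: log Q = (E° − E)·n/0.0592 = (+1.20 − (+1.210))·6/0.0592 = -1.0135.
So 2·log[Au³⁺] = 3·log(0.00524) − log Q = -6.8420 − (-1.0135) = -5.8285; log[Au³⁺] = -5.8285 / 2 = -2.9143; [Au³⁺] = 10^(-2.9143) ≈ 0.0012 M.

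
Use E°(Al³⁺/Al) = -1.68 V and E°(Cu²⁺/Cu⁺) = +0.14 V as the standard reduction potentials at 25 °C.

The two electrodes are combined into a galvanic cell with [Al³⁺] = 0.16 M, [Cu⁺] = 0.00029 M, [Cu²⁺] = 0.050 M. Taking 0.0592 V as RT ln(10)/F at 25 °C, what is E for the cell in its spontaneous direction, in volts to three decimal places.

Cu²⁺/Cu⁺ is the cathode (higher E°), Al³⁺/Al the anode: E°cell = +0.14 − (-1.68) = +1.82 V, n = 3.
Overall: 3 Cu²⁺(aq) + Al(s) → 3 Cu⁺(aq) + Al³⁺(aq)
Q = [Cu⁺]^3·[Al³⁺] / ([Cu²⁺]^3); log Q = -7.506.
E = E° − (0.0592/n) log Q = +1.82 − (0.0592/3)(-7.506) = +1.968 V.

+1.968 V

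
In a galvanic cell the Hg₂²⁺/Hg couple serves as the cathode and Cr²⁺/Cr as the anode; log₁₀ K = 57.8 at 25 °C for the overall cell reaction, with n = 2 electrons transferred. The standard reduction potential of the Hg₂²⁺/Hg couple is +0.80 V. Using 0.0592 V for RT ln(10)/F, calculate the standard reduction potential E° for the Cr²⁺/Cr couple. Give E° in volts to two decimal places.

E°cell = (0.0592/n)·log K = (0.0592/2)(57.8) = +1.711 V.
Since Hg₂²⁺/Hg is the cathode and Cr²⁺/Cr the anode, E°cell = E°(Hg₂²⁺/Hg) − E°(Cr²⁺/Cr).
So E°(Cr²⁺/Cr) = E°(Hg₂²⁺/Hg) − E°cell = (+0.80) − (+1.711) = -0.91 V.

-0.91 V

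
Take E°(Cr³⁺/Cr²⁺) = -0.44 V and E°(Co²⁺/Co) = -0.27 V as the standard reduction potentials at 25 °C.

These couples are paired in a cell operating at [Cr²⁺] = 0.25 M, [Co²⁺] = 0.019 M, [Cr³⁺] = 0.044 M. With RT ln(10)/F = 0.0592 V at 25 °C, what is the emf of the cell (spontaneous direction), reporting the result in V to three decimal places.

+0.164 V

Co²⁺/Co is the cathode (higher E°), Cr³⁺/Cr²⁺ the anode: E°cell = -0.27 − (-0.44) = +0.17 V, n = 2.
Overall: Co²⁺(aq) + 2 Cr²⁺(aq) → Co(s) + 2 Cr³⁺(aq)
Q = [Cr³⁺]^2 / ([Co²⁺]·[Cr²⁺]^2); log Q = 0.212.
E = E° − (0.0592/n) log Q = +0.17 − (0.0592/2)(0.212) = +0.164 V.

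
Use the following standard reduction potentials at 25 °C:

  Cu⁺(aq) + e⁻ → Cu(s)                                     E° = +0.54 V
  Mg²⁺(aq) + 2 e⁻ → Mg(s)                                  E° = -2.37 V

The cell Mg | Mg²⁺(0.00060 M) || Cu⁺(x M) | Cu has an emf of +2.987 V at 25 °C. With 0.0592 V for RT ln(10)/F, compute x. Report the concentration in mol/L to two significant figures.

0.49 M

Cu⁺/Cu is the cathode, Mg²⁺/Mg the anode: E°cell = +2.91 V, n = 2.
Overall reaction: 2 Cu⁺(aq) + Mg(s) → 2 Cu(s) + Mg²⁺(aq); Q = [Mg²⁺]^1/[Cu⁺]^2.
From E = E° − (0.0592/n) log Q: log Q = (E° − E)·n/0.0592 = (+2.91 − (+2.987))·2/0.0592 = -2.6014.
So 2·log[Cu⁺] = 1·log(0.0006) − log Q = -3.2218 − (-2.6014) = -0.6204; log[Cu⁺] = -0.6204 / 2 = -0.3102; [Cu⁺] = 10^(-0.3102) ≈ 0.49 M.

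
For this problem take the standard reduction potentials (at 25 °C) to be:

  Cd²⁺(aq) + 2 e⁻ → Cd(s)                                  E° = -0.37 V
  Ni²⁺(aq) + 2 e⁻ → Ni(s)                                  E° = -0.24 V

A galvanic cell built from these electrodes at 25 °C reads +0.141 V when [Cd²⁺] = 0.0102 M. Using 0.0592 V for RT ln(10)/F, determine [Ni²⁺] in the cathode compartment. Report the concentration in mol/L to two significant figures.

0.024 M

Ni²⁺/Ni is the cathode, Cd²⁺/Cd the anode: E°cell = +0.13 V, n = 2.
Overall reaction: Ni²⁺(aq) + Cd(s) → Ni(s) + Cd²⁺(aq); Q = [Cd²⁺]^1/[Ni²⁺]^1.
From E = E° − (0.0592/n) log Q: log Q = (E° − E)·n/0.0592 = (+0.13 − (+0.141))·2/0.0592 = -0.3716.
So 1·log[Ni²⁺] = 1·log(0.0102) − log Q = -1.9914 − (-0.3716) = -1.6198; [Ni²⁺] = 10^(-1.6198) ≈ 0.024 M.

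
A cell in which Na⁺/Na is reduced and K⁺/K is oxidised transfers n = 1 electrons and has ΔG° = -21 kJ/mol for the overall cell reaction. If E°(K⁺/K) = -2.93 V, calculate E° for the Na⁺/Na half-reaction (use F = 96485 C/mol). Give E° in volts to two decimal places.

E°cell = −ΔG°/(nF) = −(-21×10³)/((1)(96485)) = +0.218 V.
Since Na⁺/Na is the cathode and K⁺/K the anode, E°cell = E°(Na⁺/Na) − E°(K⁺/K).
So E°(Na⁺/Na) = E°cell + E°(K⁺/K) = +0.218 + (-2.93) = -2.71 V.

-2.71 V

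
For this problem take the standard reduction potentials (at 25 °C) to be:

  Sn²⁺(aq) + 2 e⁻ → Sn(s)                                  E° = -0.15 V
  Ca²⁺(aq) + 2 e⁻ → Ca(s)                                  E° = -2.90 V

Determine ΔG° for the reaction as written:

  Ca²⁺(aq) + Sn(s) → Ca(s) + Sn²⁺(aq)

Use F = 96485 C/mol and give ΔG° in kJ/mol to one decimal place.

As written, Ca²⁺/Ca is reduced (cathode) and Sn²⁺/Sn is oxidised (anode), so E°cell = (-2.90) − (-0.15) = -2.75 V.
Balancing electrons gives n = 2.
ΔG° = −nFE° = −(2)(96485)(-2.75) = 530,668 J = +530.7 kJ/mol.

+530.7 kJ/mol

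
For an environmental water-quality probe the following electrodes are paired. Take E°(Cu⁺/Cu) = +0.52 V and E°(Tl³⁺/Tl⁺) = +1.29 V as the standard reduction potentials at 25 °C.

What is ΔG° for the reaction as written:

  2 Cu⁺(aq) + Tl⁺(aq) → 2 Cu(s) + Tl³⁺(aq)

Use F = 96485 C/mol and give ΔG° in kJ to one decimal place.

+148.6 kJ

As written, Cu⁺/Cu is reduced (cathode) and Tl³⁺/Tl⁺ is oxidised (anode), so E°cell = (+0.52) − (+1.29) = -0.77 V.
Balancing electrons gives n = 2.
ΔG° = −nFE° = −(2)(96485)(-0.77) = 148,587 J = +148.6 kJ.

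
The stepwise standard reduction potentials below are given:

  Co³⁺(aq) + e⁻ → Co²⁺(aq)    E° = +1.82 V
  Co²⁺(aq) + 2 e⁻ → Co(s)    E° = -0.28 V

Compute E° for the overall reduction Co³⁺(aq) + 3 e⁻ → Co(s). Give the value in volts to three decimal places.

+0.420 V

Since ΔG° = −nFE° is additive over sequential reductions, n₃E°₃ = n₁E°₁ + n₂E°₂.
E°₃ = (1×+1.82 + 2×-0.28) / 3 = (+1.260) / 3 = +0.420 V.
Simply averaging or adding the two E° values would be wrong; the electron-weighted sum is required.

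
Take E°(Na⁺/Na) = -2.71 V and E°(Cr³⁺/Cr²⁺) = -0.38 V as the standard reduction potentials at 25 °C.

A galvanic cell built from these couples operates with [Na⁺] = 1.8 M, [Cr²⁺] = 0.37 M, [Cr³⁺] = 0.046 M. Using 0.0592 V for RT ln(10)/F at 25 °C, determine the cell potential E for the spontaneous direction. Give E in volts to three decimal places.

+2.261 V

Cr³⁺/Cr²⁺ is the cathode (higher E°), Na⁺/Na the anode: E°cell = -0.38 − (-2.71) = +2.33 V, n = 1.
Overall: Cr³⁺(aq) + Na(s) → Cr²⁺(aq) + Na⁺(aq)
Q = [Cr²⁺]·[Na⁺] / ([Cr³⁺]); log Q = 1.161.
E = E° − (0.0592/n) log Q = +2.33 − (0.0592/1)(1.161) = +2.261 V.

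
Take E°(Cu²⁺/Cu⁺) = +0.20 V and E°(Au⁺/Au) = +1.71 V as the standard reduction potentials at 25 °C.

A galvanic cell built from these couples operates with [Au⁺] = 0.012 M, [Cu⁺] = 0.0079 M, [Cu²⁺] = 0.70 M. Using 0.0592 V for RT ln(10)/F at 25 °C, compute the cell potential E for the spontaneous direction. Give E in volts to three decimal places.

Au⁺/Au is the cathode (higher E°), Cu²⁺/Cu⁺ the anode: E°cell = +1.71 − (+0.20) = +1.51 V, n = 1.
Overall: Au⁺(aq) + Cu⁺(aq) → Au(s) + Cu²⁺(aq)
Q = [Cu²⁺] / ([Au⁺]·[Cu⁺]); log Q = 3.868.
E = E° − (0.0592/n) log Q = +1.51 − (0.0592/1)(3.868) = +1.281 V.

+1.281 V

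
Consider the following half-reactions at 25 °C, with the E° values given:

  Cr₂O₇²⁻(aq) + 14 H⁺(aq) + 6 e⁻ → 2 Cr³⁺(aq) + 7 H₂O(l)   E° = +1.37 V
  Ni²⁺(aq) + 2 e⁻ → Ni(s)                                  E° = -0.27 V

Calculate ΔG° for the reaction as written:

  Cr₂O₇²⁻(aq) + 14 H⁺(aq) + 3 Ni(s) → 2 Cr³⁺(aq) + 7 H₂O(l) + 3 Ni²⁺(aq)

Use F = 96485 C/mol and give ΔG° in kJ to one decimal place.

As written, Cr₂O₇²⁻/Cr³⁺ is reduced (cathode) and Ni²⁺/Ni is oxidised (anode), so E°cell = (+1.37) − (-0.27) = +1.64 V.
Balancing electrons gives n = 6.
ΔG° = −nFE° = −(6)(96485)(+1.64) = -949,412 J = -949.4 kJ.

-949.4 kJ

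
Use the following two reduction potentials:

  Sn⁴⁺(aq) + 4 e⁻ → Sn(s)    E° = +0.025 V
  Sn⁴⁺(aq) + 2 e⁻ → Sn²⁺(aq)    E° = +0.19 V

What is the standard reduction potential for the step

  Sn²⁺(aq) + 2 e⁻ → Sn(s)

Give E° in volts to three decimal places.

-0.140 V

Sequential free energies add, so n₃E°₃ = n₁E°₁ + n₂E°₂.
With n₃ = 4, and the known step contributing 2×(+0.19) V, the unknown satisfies 2·E° = 4×(+0.025) − 2×(+0.19) = -0.280.
E° = -0.280 / 2 = -0.140 V.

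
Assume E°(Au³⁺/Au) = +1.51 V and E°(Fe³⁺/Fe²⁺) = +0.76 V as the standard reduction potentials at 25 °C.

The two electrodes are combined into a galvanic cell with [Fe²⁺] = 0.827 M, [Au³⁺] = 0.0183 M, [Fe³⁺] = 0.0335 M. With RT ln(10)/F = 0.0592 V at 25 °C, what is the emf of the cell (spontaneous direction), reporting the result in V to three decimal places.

Au³⁺/Au is the cathode (higher E°), Fe³⁺/Fe²⁺ the anode: E°cell = +1.51 − (+0.76) = +0.75 V, n = 3.
Overall: Au³⁺(aq) + 3 Fe²⁺(aq) → Au(s) + 3 Fe³⁺(aq)
Q = [Fe³⁺]^3 / ([Au³⁺]·[Fe²⁺]^3); log Q = -2.440.
E = E° − (0.0592/n) log Q = +0.75 − (0.0592/3)(-2.440) = +0.798 V.

+0.798 V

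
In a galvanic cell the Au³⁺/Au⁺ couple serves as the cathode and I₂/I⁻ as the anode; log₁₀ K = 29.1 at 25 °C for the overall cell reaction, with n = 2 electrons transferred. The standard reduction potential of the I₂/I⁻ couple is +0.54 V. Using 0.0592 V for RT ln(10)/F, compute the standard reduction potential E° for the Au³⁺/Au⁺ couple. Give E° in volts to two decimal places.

E°cell = (0.0592/n)·log K = (0.0592/2)(29.1) = +0.861 V.
Since Au³⁺/Au⁺ is the cathode and I₂/I⁻ the anode, E°cell = E°(Au³⁺/Au⁺) − E°(I₂/I⁻).
So E°(Au³⁺/Au⁺) = E°cell + E°(I₂/I⁻) = +0.861 + (+0.54) = +1.40 V.

+1.40 V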